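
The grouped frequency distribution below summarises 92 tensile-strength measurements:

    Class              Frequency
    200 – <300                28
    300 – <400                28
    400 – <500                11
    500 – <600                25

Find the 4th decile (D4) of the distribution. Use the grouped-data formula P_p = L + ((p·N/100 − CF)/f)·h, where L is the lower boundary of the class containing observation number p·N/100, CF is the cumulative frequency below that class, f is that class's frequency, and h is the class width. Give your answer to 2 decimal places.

331.43

N = 92; target position k = 40/100 · 92 = 36.8.
Cumulative frequencies: 28, 56, 67, 92.
Observation 36.8 falls in the class 300 – <400.
L = 300, CF = 28, f = 28, h = 100.
P40 = 300 + ((36.8 − 28)/28)·100 = 300 + 31.4286 = 331.429.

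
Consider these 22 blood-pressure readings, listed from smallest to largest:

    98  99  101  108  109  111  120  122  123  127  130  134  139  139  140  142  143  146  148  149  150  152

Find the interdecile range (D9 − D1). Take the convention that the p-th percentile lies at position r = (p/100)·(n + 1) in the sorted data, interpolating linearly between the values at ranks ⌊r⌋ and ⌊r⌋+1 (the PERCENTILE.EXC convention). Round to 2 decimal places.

n = 22.
P10: r = 2.3; ranks 2–3 are 99, 101; interpolating gives 99.6.
P90: r = 20.7; ranks 20–21 are 149, 150; interpolating gives 149.7.
Difference: 149.7 − 99.6 = 50.1.

50.10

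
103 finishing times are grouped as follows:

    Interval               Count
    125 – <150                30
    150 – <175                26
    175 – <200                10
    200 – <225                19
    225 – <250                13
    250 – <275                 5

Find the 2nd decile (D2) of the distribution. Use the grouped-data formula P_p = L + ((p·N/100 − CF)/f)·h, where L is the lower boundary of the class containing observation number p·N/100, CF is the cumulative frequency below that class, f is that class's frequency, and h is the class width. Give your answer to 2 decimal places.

142.17

N = 103; target position k = 20/100 · 103 = 20.6.
Cumulative frequencies: 30, 56, 66, 85, 98, 103.
Observation 20.6 falls in the class 125 – <150.
L = 125, CF = 0, f = 30, h = 25.
P20 = 125 + ((20.6 − 0)/30)·25 = 125 + 17.1667 = 142.167.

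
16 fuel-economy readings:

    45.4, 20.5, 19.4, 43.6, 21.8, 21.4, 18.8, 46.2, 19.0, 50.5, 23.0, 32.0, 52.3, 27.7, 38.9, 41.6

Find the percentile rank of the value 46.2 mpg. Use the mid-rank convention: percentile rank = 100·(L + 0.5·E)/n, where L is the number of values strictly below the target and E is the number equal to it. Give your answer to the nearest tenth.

84.4

Sorted: 18.8, 19.0, 19.4, 20.5, 21.4, 21.8, 23.0, 27.7, 32.0, 38.9, 41.6, 43.6, 45.4, 46.2, 50.5, 52.3.
Count below 46.2: L = 13; count equal: E = 1; n = 16.
Percentile rank = 100·(13 + 0.5·1)/16 = 100·13.5/16 = 84.38.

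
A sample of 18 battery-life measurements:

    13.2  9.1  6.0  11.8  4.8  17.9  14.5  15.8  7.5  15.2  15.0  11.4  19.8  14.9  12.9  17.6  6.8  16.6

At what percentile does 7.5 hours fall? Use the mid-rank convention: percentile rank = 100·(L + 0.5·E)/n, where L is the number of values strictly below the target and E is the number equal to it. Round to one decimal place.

19.4

Sorted: 4.8, 6.0, 6.8, 7.5, 9.1, 11.4, 11.8, 12.9, 13.2, 14.5, 14.9, 15.0, 15.2, 15.8, 16.6, 17.6, 17.9, 19.8.
Count below 7.5: L = 3; count equal: E = 1; n = 18.
Percentile rank = 100·(3 + 0.5·1)/18 = 100·3.5/18 = 19.44.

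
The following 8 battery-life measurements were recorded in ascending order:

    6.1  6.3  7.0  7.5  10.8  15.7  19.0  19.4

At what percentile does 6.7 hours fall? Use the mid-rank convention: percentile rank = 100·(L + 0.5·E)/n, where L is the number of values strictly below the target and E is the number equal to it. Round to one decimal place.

25.0

Count below 6.7: L = 2; count equal: E = 0; n = 8.
Percentile rank = 100·(2 + 0.5·0)/8 = 100·2/8 = 25.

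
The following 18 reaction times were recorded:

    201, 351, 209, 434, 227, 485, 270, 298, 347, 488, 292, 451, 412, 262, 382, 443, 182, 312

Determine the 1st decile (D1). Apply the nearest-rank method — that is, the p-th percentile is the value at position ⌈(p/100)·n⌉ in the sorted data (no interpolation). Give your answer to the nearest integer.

201

Sorted: 182, 201, 209, 227, 262, 270, 292, 298, 312, 347, 351, 382, 412, 434, 443, 451, 485, 488.
n = 18.
Position = ⌈10/100 · 18⌉ = ⌈1.8⌉ = 2.
The value at rank 2 is 201.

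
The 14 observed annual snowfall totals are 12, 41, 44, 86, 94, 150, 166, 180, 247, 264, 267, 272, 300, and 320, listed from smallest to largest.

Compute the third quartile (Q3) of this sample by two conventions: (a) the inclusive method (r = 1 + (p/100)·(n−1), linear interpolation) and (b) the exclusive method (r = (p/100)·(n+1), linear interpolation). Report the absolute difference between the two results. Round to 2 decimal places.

n = 14.
(a) r = 10.75; between ranks 10 (264) and 11 (267): 266.25.
(b) r = 11.25; between ranks 11 (267) and 12 (272): 268.25.
|266.25 − 268.25| = 2.

2.00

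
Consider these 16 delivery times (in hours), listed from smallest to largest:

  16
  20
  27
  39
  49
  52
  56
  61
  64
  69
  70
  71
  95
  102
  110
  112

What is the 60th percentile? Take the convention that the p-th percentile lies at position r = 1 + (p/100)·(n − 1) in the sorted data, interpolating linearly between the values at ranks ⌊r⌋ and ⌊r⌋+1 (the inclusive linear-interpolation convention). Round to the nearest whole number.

69

n = 16.
r = 1 + (60/100)·(16 − 1) = 1 + 9 = 10.
r is an integer, so P60 is the value at rank 10: 69.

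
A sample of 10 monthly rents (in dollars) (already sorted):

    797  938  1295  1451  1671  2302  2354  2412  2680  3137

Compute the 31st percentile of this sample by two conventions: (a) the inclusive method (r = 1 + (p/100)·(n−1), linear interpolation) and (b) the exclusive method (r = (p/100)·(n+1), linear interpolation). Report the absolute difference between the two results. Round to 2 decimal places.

59.28

n = 10.
(a) r = 3.79; between ranks 3 (1295) and 4 (1451): 1418.24.
(b) r = 3.41; between ranks 3 (1295) and 4 (1451): 1358.96.
|1418.24 − 1358.96| = 59.28.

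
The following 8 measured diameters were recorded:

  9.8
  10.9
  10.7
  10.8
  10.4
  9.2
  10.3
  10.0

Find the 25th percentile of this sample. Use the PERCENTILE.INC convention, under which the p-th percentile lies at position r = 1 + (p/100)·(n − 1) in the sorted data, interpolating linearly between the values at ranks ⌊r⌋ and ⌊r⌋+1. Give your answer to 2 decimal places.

9.95

Sorted: 9.2, 9.8, 10.0, 10.3, 10.4, 10.7, 10.8, 10.9.
n = 8.
r = 1 + (25/100)·(8 − 1) = 1 + 1.75 = 2.75.
Rank 2 is 9.8 and rank 3 is 10.0.
Interpolate: 9.8 + 0.75·(10.0 − 9.8) = 9.8 + 0.75·0.2 = 9.95.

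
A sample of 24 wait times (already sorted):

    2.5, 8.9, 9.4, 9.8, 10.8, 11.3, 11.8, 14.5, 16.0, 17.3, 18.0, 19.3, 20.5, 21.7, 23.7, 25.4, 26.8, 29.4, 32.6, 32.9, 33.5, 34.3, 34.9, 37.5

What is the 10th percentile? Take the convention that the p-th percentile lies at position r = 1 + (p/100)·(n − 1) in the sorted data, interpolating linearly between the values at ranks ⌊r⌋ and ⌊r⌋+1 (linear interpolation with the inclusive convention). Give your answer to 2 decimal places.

n = 24.
r = 1 + (10/100)·(24 − 1) = 1 + 2.3 = 3.3.
Rank 3 is 9.4 and rank 4 is 9.8.
Interpolate: 9.4 + 0.3·(9.8 − 9.4) = 9.4 + 0.3·0.4 = 9.52.

9.52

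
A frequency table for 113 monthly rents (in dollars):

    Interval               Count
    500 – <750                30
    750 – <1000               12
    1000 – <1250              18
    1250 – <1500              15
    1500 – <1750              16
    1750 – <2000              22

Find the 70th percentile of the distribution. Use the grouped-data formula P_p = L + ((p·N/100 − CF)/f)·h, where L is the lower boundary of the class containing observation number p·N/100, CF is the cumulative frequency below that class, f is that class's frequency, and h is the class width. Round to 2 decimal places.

1564.06

N = 113; target position k = 70/100 · 113 = 79.1.
Cumulative frequencies: 30, 42, 60, 75, 91, 113.
Observation 79.1 falls in the class 1500 – <1750.
L = 1500, CF = 75, f = 16, h = 250.
P70 = 1500 + ((79.1 − 75)/16)·250 = 1500 + 64.0625 = 1564.06.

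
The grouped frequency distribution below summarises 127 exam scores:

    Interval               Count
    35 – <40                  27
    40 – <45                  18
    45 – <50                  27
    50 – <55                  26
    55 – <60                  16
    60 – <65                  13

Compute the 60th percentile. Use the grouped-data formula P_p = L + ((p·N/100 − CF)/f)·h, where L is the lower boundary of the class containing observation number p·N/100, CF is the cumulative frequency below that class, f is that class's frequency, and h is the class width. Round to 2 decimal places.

50.81

N = 127; target position k = 60/100 · 127 = 76.2.
Cumulative frequencies: 27, 45, 72, 98, 114, 127.
Observation 76.2 falls in the class 50 – <55.
L = 50, CF = 72, f = 26, h = 5.
P60 = 50 + ((76.2 − 72)/26)·5 = 50 + 0.807692 = 50.8077.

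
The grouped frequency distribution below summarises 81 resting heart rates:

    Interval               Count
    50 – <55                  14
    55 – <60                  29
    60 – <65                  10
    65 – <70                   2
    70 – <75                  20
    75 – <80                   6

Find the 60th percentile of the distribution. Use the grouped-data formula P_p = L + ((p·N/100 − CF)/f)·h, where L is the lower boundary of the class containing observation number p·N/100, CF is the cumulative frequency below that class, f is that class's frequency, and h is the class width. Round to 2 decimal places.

62.80

N = 81; target position k = 60/100 · 81 = 48.6.
Cumulative frequencies: 14, 43, 53, 55, 75, 81.
Observation 48.6 falls in the class 60 – <65.
L = 60, CF = 43, f = 10, h = 5.
P60 = 60 + ((48.6 − 43)/10)·5 = 60 + 2.8 = 62.8.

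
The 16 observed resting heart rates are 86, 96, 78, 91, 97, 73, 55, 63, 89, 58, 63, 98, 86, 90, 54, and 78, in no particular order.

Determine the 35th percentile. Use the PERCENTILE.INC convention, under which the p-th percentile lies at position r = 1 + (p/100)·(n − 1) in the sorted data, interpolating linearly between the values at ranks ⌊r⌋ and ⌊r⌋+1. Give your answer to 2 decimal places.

74.25

Sorted: 54, 55, 58, 63, 63, 73, 78, 78, 86, 86, 89, 90, 91, 96, 97, 98.
n = 16.
r = 1 + (35/100)·(16 − 1) = 1 + 5.25 = 6.25.
Rank 6 is 73 and rank 7 is 78.
Interpolate: 73 + 0.25·(78 − 73) = 73 + 0.25·5 = 74.25.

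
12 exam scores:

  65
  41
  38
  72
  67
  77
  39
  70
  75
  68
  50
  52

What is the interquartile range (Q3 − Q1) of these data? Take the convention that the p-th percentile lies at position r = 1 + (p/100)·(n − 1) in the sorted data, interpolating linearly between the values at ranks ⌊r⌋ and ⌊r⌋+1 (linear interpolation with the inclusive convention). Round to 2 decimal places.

Sorted: 38, 39, 41, 50, 52, 65, 67, 68, 70, 72, 75, 77.
n = 12.
P25: r = 3.75; ranks 3–4 are 41, 50; interpolating gives 47.75.
P75: r = 9.25; ranks 9–10 are 70, 72; interpolating gives 70.5.
Difference: 70.5 − 47.75 = 22.75.

22.75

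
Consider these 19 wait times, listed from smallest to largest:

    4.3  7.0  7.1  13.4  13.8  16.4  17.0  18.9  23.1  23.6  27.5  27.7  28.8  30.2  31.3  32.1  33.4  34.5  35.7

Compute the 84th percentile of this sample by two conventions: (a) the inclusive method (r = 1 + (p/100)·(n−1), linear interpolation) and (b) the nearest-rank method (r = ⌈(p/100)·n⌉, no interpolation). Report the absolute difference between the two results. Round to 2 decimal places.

0.16

n = 19.
(a) r = 16.12; between ranks 16 (32.1) and 17 (33.4): 32.256.
(b) the nearest-rank method: rank 16 → 32.1.
|32.256 − 32.1| = 0.156.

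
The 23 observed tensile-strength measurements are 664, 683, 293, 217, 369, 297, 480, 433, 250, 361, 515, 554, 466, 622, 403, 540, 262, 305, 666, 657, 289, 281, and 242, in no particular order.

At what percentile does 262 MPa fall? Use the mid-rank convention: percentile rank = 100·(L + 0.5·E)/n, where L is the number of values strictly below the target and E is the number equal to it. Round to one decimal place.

15.2

Sorted: 217, 242, 250, 262, 281, 289, 293, 297, 305, 361, 369, 403, 433, 466, 480, 515, 540, 554, 622, 657, 664, 666, 683.
Count below 262: L = 3; count equal: E = 1; n = 23.
Percentile rank = 100·(3 + 0.5·1)/23 = 100·3.5/23 = 15.22.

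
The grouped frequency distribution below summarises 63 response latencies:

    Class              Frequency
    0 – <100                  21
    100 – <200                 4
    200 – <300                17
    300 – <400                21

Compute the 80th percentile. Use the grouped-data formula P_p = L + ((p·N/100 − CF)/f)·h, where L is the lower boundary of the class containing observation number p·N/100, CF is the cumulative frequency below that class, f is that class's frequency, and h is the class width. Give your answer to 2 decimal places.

N = 63; target position k = 80/100 · 63 = 50.4.
Cumulative frequencies: 21, 25, 42, 63.
Observation 50.4 falls in the class 300 – <400.
L = 300, CF = 42, f = 21, h = 100.
P80 = 300 + ((50.4 − 42)/21)·100 = 300 + 40 = 340.

340.00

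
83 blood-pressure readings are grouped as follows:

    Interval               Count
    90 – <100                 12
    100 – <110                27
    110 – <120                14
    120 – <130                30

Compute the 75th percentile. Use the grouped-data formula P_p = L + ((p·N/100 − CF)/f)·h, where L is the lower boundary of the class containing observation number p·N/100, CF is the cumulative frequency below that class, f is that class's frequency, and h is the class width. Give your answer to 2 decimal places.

N = 83; target position k = 75/100 · 83 = 62.25.
Cumulative frequencies: 12, 39, 53, 83.
Observation 62.25 falls in the class 120 – <130.
L = 120, CF = 53, f = 30, h = 10.
P75 = 120 + ((62.25 − 53)/30)·10 = 120 + 3.08333 = 123.083.

123.08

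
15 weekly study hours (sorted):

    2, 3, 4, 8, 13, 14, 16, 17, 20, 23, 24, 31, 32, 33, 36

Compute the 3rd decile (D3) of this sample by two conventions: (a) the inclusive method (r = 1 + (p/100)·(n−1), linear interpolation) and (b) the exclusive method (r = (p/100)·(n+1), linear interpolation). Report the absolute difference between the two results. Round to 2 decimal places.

1.20

n = 15.
(a) r = 5.2; between ranks 5 (13) and 6 (14): 13.2.
(b) r = 4.8; between ranks 4 (8) and 5 (13): 12.
|13.2 − 12| = 1.2.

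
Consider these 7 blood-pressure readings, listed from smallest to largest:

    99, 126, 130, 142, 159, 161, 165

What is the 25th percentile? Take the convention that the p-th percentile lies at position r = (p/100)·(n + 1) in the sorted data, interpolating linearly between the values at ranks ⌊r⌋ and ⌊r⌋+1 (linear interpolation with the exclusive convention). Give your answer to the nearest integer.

126

n = 7.
r = (25/100)·(7 + 1) = 2.
r is an integer, so P25 is the value at rank 2: 126.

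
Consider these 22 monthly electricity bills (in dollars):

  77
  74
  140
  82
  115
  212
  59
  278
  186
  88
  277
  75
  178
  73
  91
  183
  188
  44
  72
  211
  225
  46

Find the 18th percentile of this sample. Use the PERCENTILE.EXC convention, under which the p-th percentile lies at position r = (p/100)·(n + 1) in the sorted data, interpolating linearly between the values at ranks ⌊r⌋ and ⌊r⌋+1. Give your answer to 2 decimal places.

Sorted: 44, 46, 59, 72, 73, 74, 75, 77, 82, 88, 91, 115, 140, 178, 183, 186, 188, 211, 212, 225, 277, 278.
n = 22.
r = (18/100)·(22 + 1) = 4.14.
Rank 4 is 72 and rank 5 is 73.
Interpolate: 72 + 0.14·(73 − 72) = 72 + 0.14·1 = 72.14.

72.14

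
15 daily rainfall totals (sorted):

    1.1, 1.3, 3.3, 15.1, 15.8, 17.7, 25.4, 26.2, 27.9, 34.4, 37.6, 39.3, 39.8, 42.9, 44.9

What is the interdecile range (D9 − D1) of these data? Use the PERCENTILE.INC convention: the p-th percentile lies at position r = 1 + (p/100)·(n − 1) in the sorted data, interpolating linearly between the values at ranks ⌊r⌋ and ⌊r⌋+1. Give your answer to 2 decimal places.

n = 15.
P10: r = 2.4; ranks 2–3 are 1.3, 3.3; interpolating gives 2.1.
P90: r = 13.6; ranks 13–14 are 39.8, 42.9; interpolating gives 41.66.
Difference: 41.66 − 2.1 = 39.56.

39.56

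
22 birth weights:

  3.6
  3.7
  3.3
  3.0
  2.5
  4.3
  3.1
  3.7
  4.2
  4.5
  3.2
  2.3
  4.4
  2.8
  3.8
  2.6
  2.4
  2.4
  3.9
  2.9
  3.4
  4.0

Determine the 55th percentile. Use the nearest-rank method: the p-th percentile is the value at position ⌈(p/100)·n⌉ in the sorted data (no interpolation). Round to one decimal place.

3.6

Sorted: 2.3, 2.4, 2.4, 2.5, 2.6, 2.8, 2.9, 3.0, 3.1, 3.2, 3.3, 3.4, 3.6, 3.7, 3.7, 3.8, 3.9, 4.0, 4.2, 4.3, 4.4, 4.5.
n = 22.
Position = ⌈55/100 · 22⌉ = ⌈12.1⌉ = 13.
The value at rank 13 is 3.6.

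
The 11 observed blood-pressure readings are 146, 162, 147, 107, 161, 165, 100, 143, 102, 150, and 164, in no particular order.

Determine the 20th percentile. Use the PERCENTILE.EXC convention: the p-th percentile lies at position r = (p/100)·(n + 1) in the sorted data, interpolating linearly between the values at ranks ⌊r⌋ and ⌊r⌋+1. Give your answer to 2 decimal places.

Sorted: 100, 102, 107, 143, 146, 147, 150, 161, 162, 164, 165.
n = 11.
r = (20/100)·(11 + 1) = 2.4.
Rank 2 is 102 and rank 3 is 107.
Interpolate: 102 + 0.4·(107 − 102) = 102 + 0.4·5 = 104.

104.00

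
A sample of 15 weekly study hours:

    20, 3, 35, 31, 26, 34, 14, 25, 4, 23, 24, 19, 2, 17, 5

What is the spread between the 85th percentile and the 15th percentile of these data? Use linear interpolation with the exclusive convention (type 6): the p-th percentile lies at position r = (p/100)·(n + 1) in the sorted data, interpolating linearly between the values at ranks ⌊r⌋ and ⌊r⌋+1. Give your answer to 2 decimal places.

29.40

Sorted: 2, 3, 4, 5, 14, 17, 19, 20, 23, 24, 25, 26, 31, 34, 35.
n = 15.
P15: r = 2.4; ranks 2–3 are 3, 4; interpolating gives 3.4.
P85: r = 13.6; ranks 13–14 are 31, 34; interpolating gives 32.8.
Difference: 32.8 − 3.4 = 29.4.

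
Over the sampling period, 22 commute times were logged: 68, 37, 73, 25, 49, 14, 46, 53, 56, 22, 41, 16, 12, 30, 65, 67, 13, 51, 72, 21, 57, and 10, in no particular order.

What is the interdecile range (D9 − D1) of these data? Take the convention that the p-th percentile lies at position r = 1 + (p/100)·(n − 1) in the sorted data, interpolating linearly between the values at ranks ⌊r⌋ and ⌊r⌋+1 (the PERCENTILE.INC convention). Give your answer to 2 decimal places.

54.80

Sorted: 10, 12, 13, 14, 16, 21, 22, 25, 30, 37, 41, 46, 49, 51, 53, 56, 57, 65, 67, 68, 72, 73.
n = 22.
P10: r = 3.1; ranks 3–4 are 13, 14; interpolating gives 13.1.
P90: r = 19.9; ranks 19–20 are 67, 68; interpolating gives 67.9.
Difference: 67.9 − 13.1 = 54.8.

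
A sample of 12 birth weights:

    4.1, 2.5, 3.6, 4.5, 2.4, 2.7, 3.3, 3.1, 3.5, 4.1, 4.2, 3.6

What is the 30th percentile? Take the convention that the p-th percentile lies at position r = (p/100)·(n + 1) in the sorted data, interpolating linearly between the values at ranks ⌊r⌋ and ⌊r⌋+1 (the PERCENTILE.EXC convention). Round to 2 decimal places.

Sorted: 2.4, 2.5, 2.7, 3.1, 3.3, 3.5, 3.6, 3.6, 4.1, 4.1, 4.2, 4.5.
n = 12.
r = (30/100)·(12 + 1) = 3.9.
Rank 3 is 2.7 and rank 4 is 3.1.
Interpolate: 2.7 + 0.9·(3.1 − 2.7) = 2.7 + 0.9·0.4 = 3.06.

3.06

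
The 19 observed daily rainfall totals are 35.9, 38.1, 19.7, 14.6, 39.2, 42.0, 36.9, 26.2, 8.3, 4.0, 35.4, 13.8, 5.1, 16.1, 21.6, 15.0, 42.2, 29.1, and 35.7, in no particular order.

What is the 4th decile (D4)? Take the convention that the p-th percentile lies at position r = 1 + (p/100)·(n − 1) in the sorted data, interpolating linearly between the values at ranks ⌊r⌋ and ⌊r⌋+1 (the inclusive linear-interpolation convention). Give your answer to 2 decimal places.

Sorted: 4.0, 5.1, 8.3, 13.8, 14.6, 15.0, 16.1, 19.7, 21.6, 26.2, 29.1, 35.4, 35.7, 35.9, 36.9, 38.1, 39.2, 42.0, 42.2.
n = 19.
r = 1 + (40/100)·(19 − 1) = 1 + 7.2 = 8.2.
Rank 8 is 19.7 and rank 9 is 21.6.
Interpolate: 19.7 + 0.2·(21.6 − 19.7) = 19.7 + 0.2·1.9 = 20.08.

20.08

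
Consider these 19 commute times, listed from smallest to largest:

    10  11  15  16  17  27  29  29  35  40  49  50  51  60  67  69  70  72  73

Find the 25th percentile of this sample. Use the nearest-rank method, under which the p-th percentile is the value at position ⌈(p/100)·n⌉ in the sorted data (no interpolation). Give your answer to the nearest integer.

17

n = 19.
Position = ⌈25/100 · 19⌉ = ⌈4.75⌉ = 5.
The value at rank 5 is 17.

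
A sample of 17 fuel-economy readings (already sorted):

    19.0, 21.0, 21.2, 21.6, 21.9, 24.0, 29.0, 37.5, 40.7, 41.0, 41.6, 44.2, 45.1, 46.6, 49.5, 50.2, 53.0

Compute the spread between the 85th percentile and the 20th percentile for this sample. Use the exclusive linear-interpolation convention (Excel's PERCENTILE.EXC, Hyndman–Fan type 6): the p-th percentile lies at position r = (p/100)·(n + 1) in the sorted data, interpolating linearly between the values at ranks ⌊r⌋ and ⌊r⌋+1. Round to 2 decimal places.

28.27

n = 17.
P20: r = 3.6; ranks 3–4 are 21.2, 21.6; interpolating gives 21.44.
P85: r = 15.3; ranks 15–16 are 49.5, 50.2; interpolating gives 49.71.
Difference: 49.71 − 21.44 = 28.27.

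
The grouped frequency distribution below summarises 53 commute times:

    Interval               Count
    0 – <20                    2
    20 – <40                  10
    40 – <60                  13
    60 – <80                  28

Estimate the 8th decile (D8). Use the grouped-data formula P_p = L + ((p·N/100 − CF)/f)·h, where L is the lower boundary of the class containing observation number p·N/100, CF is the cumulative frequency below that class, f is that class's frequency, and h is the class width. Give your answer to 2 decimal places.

N = 53; target position k = 80/100 · 53 = 42.4.
Cumulative frequencies: 2, 12, 25, 53.
Observation 42.4 falls in the class 60 – <80.
L = 60, CF = 25, f = 28, h = 20.
P80 = 60 + ((42.4 − 25)/28)·20 = 60 + 12.4286 = 72.4286.

72.43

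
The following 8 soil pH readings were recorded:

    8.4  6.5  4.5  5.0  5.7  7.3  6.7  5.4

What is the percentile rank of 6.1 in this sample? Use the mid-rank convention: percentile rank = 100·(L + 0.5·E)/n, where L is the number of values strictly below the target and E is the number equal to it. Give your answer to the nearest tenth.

Sorted: 4.5, 5.0, 5.4, 5.7, 6.5, 6.7, 7.3, 8.4.
Count below 6.1: L = 4; count equal: E = 0; n = 8.
Percentile rank = 100·(4 + 0.5·0)/8 = 100·4/8 = 50.

50.0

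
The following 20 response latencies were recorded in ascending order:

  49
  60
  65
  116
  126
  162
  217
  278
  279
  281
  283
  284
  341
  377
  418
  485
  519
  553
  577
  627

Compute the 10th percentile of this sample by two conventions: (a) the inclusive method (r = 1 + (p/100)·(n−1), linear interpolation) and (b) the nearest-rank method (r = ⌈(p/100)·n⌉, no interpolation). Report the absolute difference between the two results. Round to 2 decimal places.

n = 20.
(a) r = 2.9; between ranks 2 (60) and 3 (65): 64.5.
(b) the nearest-rank method: rank 2 → 60.
|64.5 − 60| = 4.5.

4.50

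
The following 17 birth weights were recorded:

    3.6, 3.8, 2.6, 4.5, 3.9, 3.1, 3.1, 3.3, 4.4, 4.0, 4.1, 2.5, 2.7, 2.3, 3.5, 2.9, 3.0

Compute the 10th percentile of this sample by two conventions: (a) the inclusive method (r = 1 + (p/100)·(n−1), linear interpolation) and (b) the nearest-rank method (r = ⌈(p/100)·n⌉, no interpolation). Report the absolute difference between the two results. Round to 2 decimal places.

0.06

Sorted: 2.3, 2.5, 2.6, 2.7, 2.9, 3.0, 3.1, 3.1, 3.3, 3.5, 3.6, 3.8, 3.9, 4.0, 4.1, 4.4, 4.5.
n = 17.
(a) r = 2.6; between ranks 2 (2.5) and 3 (2.6): 2.56.
(b) the nearest-rank method: rank 2 → 2.5.
|2.56 − 2.5| = 0.06.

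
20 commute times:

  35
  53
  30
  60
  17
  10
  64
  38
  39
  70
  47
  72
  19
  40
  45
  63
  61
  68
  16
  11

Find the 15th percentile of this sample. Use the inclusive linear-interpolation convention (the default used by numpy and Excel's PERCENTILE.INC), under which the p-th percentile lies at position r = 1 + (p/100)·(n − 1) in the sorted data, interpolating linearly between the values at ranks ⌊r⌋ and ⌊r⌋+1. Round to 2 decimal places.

16.85

Sorted: 10, 11, 16, 17, 19, 30, 35, 38, 39, 40, 45, 47, 53, 60, 61, 63, 64, 68, 70, 72.
n = 20.
r = 1 + (15/100)·(20 − 1) = 1 + 2.85 = 3.85.
Rank 3 is 16 and rank 4 is 17.
Interpolate: 16 + 0.85·(17 − 16) = 16 + 0.85·1 = 16.85.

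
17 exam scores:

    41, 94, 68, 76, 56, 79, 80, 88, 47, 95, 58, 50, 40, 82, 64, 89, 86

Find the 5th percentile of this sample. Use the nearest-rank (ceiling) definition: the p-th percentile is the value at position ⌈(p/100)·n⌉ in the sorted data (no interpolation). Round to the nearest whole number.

40

Sorted: 40, 41, 47, 50, 56, 58, 64, 68, 76, 79, 80, 82, 86, 88, 89, 94, 95.
n = 17.
Position = ⌈5/100 · 17⌉ = ⌈0.85⌉ = 1.
The value at rank 1 is 40.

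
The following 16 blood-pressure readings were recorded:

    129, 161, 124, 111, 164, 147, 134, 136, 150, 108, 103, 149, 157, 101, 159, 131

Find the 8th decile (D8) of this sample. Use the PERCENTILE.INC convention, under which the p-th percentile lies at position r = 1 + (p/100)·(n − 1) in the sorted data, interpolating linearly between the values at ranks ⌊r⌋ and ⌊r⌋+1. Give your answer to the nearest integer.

Sorted: 101, 103, 108, 111, 124, 129, 131, 134, 136, 147, 149, 150, 157, 159, 161, 164.
n = 16.
r = 1 + (80/100)·(16 − 1) = 1 + 12 = 13.
r is an integer, so P80 is the value at rank 13: 157.

157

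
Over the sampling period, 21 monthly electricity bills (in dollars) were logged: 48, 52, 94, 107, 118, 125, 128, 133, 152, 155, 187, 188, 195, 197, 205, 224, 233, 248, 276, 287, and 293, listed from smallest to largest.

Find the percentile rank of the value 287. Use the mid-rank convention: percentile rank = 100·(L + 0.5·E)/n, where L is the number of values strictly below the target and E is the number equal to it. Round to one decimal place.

Count below 287: L = 19; count equal: E = 1; n = 21.
Percentile rank = 100·(19 + 0.5·1)/21 = 100·19.5/21 = 92.86.

92.9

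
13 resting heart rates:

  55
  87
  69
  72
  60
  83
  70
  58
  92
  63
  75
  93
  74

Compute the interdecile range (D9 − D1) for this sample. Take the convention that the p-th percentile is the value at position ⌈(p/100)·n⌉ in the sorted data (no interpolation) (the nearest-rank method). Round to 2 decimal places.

Sorted: 55, 58, 60, 63, 69, 70, 72, 74, 75, 83, 87, 92, 93.
n = 13.
P10: rank ⌈10/100·13⌉ = 2 → 58.
P90: rank ⌈90/100·13⌉ = 12 → 92.
Difference: 92 − 58 = 34.

34.00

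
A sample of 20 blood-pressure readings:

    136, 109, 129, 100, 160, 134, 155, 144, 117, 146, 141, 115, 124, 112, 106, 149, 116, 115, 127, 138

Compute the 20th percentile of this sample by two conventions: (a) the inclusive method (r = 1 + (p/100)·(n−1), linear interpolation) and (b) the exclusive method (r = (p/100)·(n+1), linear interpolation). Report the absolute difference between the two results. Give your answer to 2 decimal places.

1.80

Sorted: 100, 106, 109, 112, 115, 115, 116, 117, 124, 127, 129, 134, 136, 138, 141, 144, 146, 149, 155, 160.
n = 20.
(a) r = 4.8; between ranks 4 (112) and 5 (115): 114.4.
(b) r = 4.2; between ranks 4 (112) and 5 (115): 112.6.
|114.4 − 112.6| = 1.8.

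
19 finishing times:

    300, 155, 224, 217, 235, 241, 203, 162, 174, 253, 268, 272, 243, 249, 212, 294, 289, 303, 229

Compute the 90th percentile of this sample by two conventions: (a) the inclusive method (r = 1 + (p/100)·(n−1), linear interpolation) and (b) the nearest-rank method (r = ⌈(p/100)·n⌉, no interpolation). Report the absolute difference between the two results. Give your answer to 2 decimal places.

Sorted: 155, 162, 174, 203, 212, 217, 224, 229, 235, 241, 243, 249, 253, 268, 272, 289, 294, 300, 303.
n = 19.
(a) r = 17.2; between ranks 17 (294) and 18 (300): 295.2.
(b) the nearest-rank method: rank 18 → 300.
|295.2 − 300| = 4.8.

4.80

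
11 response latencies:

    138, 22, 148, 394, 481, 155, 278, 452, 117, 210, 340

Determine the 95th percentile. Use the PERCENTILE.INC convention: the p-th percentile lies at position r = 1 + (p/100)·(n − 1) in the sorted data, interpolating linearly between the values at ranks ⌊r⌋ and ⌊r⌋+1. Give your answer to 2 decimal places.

466.50

Sorted: 22, 117, 138, 148, 155, 210, 278, 340, 394, 452, 481.
n = 11.
r = 1 + (95/100)·(11 − 1) = 1 + 9.5 = 10.5.
Rank 10 is 452 and rank 11 is 481.
Interpolate: 452 + 0.5·(481 − 452) = 452 + 0.5·29 = 466.5.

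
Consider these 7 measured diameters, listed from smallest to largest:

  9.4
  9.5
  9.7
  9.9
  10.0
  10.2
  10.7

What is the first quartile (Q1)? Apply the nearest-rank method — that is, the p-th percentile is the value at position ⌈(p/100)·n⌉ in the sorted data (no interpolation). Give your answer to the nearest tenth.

n = 7.
Position = ⌈25/100 · 7⌉ = ⌈1.75⌉ = 2.
The value at rank 2 is 9.5.

9.5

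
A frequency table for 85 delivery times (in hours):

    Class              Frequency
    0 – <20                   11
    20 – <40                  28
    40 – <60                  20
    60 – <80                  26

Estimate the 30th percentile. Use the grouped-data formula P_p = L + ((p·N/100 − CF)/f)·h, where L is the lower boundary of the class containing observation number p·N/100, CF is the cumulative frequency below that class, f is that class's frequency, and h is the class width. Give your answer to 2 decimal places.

30.36

N = 85; target position k = 30/100 · 85 = 25.5.
Cumulative frequencies: 11, 39, 59, 85.
Observation 25.5 falls in the class 20 – <40.
L = 20, CF = 11, f = 28, h = 20.
P30 = 20 + ((25.5 − 11)/28)·20 = 20 + 10.3571 = 30.3571.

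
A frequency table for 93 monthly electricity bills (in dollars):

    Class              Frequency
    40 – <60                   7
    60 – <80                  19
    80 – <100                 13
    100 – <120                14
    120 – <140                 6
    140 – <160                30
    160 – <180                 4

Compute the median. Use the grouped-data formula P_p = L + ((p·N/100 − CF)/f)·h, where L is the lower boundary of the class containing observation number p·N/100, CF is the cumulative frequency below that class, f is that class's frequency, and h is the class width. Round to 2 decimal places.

N = 93; target position k = 50/100 · 93 = 46.5.
Cumulative frequencies: 7, 26, 39, 53, 59, 89, 93.
Observation 46.5 falls in the class 100 – <120.
L = 100, CF = 39, f = 14, h = 20.
P50 = 100 + ((46.5 − 39)/14)·20 = 100 + 10.7143 = 110.714.

110.71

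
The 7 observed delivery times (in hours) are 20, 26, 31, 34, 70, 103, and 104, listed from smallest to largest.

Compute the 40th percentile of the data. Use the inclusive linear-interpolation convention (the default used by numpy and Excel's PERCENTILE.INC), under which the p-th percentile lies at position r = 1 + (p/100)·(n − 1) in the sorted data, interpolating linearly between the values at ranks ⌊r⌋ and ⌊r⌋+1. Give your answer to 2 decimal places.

n = 7.
r = 1 + (40/100)·(7 − 1) = 1 + 2.4 = 3.4.
Rank 3 is 31 and rank 4 is 34.
Interpolate: 31 + 0.4·(34 − 31) = 31 + 0.4·3 = 32.2.

32.20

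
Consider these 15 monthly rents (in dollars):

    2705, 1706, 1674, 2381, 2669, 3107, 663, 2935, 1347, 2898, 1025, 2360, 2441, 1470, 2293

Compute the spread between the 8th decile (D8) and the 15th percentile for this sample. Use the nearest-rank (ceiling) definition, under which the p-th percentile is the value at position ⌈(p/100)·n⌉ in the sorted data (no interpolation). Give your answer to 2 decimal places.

1358.00

Sorted: 663, 1025, 1347, 1470, 1674, 1706, 2293, 2360, 2381, 2441, 2669, 2705, 2898, 2935, 3107.
n = 15.
P15: rank ⌈15/100·15⌉ = 3 → 1347.
P80: rank ⌈80/100·15⌉ = 12 → 2705.
Difference: 2705 − 1347 = 1358.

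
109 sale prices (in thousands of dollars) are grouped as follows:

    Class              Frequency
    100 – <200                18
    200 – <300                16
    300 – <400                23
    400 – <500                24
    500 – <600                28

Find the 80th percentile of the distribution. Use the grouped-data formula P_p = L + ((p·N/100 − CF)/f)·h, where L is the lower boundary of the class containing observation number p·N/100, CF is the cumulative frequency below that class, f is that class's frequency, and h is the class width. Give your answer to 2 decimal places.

N = 109; target position k = 80/100 · 109 = 87.2.
Cumulative frequencies: 18, 34, 57, 81, 109.
Observation 87.2 falls in the class 500 – <600.
L = 500, CF = 81, f = 28, h = 100.
P80 = 500 + ((87.2 − 81)/28)·100 = 500 + 22.1429 = 522.143.

522.14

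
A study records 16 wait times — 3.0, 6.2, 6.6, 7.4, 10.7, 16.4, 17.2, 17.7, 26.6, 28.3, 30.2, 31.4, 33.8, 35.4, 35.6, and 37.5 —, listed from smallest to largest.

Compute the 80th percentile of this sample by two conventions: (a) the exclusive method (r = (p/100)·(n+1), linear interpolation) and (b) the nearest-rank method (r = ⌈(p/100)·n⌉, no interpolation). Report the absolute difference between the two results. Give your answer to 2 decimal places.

n = 16.
(a) r = 13.6; between ranks 13 (33.8) and 14 (35.4): 34.76.
(b) the nearest-rank method: rank 13 → 33.8.
|34.76 − 33.8| = 0.96.

0.96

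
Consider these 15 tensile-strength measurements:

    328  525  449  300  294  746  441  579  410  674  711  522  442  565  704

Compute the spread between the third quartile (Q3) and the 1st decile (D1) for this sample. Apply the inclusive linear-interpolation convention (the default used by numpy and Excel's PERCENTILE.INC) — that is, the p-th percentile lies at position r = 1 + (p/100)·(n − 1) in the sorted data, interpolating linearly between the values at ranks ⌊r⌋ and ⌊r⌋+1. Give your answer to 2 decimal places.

315.30

Sorted: 294, 300, 328, 410, 441, 442, 449, 522, 525, 565, 579, 674, 704, 711, 746.
n = 15.
P10: r = 2.4; ranks 2–3 are 300, 328; interpolating gives 311.2.
P75: r = 11.5; ranks 11–12 are 579, 674; interpolating gives 626.5.
Difference: 626.5 − 311.2 = 315.3.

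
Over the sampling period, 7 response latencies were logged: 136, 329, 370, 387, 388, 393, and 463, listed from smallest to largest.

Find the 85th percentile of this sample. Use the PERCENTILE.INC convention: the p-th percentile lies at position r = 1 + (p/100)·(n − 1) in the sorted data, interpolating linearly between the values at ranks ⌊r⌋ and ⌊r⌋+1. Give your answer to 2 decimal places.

n = 7.
r = 1 + (85/100)·(7 − 1) = 1 + 5.1 = 6.1.
Rank 6 is 393 and rank 7 is 463.
Interpolate: 393 + 0.1·(463 − 393) = 393 + 0.1·70 = 400.

400.00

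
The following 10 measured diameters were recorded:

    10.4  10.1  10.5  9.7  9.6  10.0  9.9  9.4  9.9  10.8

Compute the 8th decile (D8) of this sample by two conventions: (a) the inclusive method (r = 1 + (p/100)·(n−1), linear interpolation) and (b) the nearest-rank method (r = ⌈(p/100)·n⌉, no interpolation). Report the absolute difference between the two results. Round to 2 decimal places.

0.02

Sorted: 9.4, 9.6, 9.7, 9.9, 9.9, 10.0, 10.1, 10.4, 10.5, 10.8.
n = 10.
(a) r = 8.2; between ranks 8 (10.4) and 9 (10.5): 10.42.
(b) the nearest-rank method: rank 8 → 10.4.
|10.42 − 10.4| = 0.02.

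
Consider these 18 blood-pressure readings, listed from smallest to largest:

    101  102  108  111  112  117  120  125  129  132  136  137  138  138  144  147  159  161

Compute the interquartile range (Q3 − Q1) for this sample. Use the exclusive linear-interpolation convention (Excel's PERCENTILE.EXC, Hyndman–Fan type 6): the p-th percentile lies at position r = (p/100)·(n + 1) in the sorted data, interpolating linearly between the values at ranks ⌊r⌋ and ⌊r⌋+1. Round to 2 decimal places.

n = 18.
P25: r = 4.75; ranks 4–5 are 111, 112; interpolating gives 111.75.
P75: r = 14.25; ranks 14–15 are 138, 144; interpolating gives 139.5.
Difference: 139.5 − 111.75 = 27.75.

27.75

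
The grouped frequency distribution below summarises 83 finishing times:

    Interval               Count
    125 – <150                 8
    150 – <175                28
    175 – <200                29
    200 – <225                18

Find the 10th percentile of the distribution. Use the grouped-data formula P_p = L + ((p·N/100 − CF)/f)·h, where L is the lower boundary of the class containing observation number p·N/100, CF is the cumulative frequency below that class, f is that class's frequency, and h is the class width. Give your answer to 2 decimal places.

150.27

N = 83; target position k = 10/100 · 83 = 8.3.
Cumulative frequencies: 8, 36, 65, 83.
Observation 8.3 falls in the class 150 – <175.
L = 150, CF = 8, f = 28, h = 25.
P10 = 150 + ((8.3 − 8)/28)·25 = 150 + 0.267857 = 150.268.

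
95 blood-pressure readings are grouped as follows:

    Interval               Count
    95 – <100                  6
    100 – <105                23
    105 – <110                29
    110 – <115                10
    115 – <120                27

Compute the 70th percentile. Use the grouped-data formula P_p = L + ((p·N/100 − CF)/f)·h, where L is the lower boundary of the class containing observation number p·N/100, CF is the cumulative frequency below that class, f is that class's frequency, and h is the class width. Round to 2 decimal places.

N = 95; target position k = 70/100 · 95 = 66.5.
Cumulative frequencies: 6, 29, 58, 68, 95.
Observation 66.5 falls in the class 110 – <115.
L = 110, CF = 58, f = 10, h = 5.
P70 = 110 + ((66.5 − 58)/10)·5 = 110 + 4.25 = 114.25.

114.25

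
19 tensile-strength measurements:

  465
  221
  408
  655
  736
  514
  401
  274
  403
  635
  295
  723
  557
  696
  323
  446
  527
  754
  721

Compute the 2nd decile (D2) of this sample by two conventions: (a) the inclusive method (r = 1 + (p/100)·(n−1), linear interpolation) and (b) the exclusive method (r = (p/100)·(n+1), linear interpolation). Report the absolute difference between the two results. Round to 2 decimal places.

Sorted: 221, 274, 295, 323, 401, 403, 408, 446, 465, 514, 527, 557, 635, 655, 696, 721, 723, 736, 754.
n = 19.
(a) r = 4.6; between ranks 4 (323) and 5 (401): 369.8.
(b) r = 4 → value at rank 4 = 323.
|369.8 − 323| = 46.8.

46.80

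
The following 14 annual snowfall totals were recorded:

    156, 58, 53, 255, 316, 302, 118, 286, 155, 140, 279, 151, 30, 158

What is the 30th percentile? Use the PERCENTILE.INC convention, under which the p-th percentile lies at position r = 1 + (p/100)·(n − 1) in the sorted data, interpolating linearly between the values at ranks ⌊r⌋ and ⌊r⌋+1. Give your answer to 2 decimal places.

137.80

Sorted: 30, 53, 58, 118, 140, 151, 155, 156, 158, 255, 279, 286, 302, 316.
n = 14.
r = 1 + (30/100)·(14 − 1) = 1 + 3.9 = 4.9.
Rank 4 is 118 and rank 5 is 140.
Interpolate: 118 + 0.9·(140 − 118) = 118 + 0.9·22 = 137.8.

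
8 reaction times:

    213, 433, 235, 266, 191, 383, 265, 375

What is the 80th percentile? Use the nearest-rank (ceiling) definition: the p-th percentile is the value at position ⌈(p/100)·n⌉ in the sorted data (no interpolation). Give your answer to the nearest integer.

Sorted: 191, 213, 235, 265, 266, 375, 383, 433.
n = 8.
Position = ⌈80/100 · 8⌉ = ⌈6.4⌉ = 7.
The value at rank 7 is 383.

383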